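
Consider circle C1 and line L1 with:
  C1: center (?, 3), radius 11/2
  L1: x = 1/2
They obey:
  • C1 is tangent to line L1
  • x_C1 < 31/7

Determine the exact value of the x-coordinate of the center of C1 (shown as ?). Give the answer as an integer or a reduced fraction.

1. [C1‖L1]  x_C1² − 1x_C1 − 30 = 0  ⇒  x_C1 = -5 or 6
2. given x_C1 < 31/7: keep -5

-5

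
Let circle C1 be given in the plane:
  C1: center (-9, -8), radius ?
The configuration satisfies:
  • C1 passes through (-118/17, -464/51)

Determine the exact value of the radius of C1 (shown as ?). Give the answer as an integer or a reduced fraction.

7/3

1. [C1∋P]  r_C1² − 49/9 = 0  ⇒  r_C1 = 7/3 (r>0 drops 1)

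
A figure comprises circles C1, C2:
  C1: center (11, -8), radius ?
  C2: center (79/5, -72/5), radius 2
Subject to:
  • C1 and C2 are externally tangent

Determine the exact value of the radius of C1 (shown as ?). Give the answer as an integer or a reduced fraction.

1. [ext C1·C2]  r_C1² + 4r_C1 − 60 = 0  ⇒  r_C1 = 6 (r>0 drops 1)

6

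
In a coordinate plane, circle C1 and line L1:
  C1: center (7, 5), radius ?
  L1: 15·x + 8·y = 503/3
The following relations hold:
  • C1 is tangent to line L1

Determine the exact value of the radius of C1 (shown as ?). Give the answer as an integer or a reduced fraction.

1. [C1‖L1]  r_C1² − 16/9 = 0  ⇒  r_C1 = 4/3 (r>0 drops 1)

4/3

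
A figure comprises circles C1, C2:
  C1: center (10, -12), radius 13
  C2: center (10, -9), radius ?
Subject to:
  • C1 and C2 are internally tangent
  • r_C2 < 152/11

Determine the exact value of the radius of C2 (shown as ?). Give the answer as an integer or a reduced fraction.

1. [int C1,C2]  r_C2² − 26r_C2 + 160 = 0  ⇒  r_C2 = 10 or 16
2. given r_C2 < 152/11: keep 10

10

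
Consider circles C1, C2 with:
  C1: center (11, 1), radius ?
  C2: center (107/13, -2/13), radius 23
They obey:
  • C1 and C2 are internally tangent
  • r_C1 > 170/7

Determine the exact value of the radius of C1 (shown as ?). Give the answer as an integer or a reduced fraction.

26

1. [int C1,C2]  r_C1² − 46r_C1 + 520 = 0  ⇒  r_C1 = 20 or 26
2. given r_C1 > 170/7: keep 26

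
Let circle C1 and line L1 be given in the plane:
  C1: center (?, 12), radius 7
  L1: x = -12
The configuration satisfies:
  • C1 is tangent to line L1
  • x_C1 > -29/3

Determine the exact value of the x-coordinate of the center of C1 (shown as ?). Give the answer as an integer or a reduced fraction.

-5

1. [C1‖L1]  x_C1² + 24x_C1 + 95 = 0  ⇒  x_C1 = -19 or -5
2. given x_C1 > -29/3: keep -5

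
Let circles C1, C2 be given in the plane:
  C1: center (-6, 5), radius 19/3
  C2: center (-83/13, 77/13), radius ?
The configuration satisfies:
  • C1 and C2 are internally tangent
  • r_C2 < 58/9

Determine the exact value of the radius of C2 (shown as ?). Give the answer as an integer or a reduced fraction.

1. [int C1,C2]  r_C2² − (38/3)r_C2 + 352/9 = 0  ⇒  r_C2 = 16/3 or 22/3
2. given r_C2 < 58/9: keep 16/3

16/3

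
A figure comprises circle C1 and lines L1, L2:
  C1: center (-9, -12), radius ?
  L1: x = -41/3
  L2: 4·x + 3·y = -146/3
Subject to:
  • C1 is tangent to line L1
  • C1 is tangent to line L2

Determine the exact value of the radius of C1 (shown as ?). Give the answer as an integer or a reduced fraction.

14/3

1. [C1‖L1]  r_C1² − 196/9 = 0  ⇒  r_C1 = 14/3 (r>0 drops 1)
2. [C1‖L2]  r_C1² − 196/9 = 0  ⇒  r_C1 = 14/3 (r>0 drops 1)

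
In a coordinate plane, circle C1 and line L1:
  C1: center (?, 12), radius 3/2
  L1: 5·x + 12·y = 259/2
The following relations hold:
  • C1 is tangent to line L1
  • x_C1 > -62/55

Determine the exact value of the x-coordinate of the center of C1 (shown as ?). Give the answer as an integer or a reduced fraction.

1. [C1‖L1]  x_C1² + (29/5)x_C1 − 34/5 = 0  ⇒  x_C1 = -34/5 or 1
2. given x_C1 > -62/55: keep 1

1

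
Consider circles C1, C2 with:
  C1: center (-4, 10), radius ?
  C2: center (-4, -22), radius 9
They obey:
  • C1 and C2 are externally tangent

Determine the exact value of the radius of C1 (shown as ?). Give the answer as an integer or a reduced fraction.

1. [ext C1·C2]  r_C1² + 18r_C1 − 943 = 0  ⇒  r_C1 = 23 (r>0 drops 1)

23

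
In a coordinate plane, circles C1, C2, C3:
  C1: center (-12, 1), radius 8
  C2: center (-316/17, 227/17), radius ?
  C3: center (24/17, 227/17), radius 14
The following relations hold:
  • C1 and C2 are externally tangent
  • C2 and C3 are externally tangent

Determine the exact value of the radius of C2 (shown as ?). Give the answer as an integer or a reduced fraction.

1. [ext C1·C2]  r_C2² + 16r_C2 − 132 = 0  ⇒  r_C2 = 6 (r>0 drops 1)
2. [ext C2·C3]  r_C2² + 28r_C2 − 204 = 0  ⇒  r_C2 = 6 (r>0 drops 1)

6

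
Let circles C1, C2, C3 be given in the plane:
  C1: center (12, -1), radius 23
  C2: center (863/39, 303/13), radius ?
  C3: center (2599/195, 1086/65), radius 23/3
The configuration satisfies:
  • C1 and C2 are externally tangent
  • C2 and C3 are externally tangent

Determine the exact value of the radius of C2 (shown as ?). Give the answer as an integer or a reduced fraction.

1. [ext C1·C2]  r_C2² + 46r_C2 − 1480/9 = 0  ⇒  r_C2 = 10/3 (r>0 drops 1)
2. [ext C2·C3]  r_C2² + (46/3)r_C2 − 560/9 = 0  ⇒  r_C2 = 10/3 (r>0 drops 1)

10/3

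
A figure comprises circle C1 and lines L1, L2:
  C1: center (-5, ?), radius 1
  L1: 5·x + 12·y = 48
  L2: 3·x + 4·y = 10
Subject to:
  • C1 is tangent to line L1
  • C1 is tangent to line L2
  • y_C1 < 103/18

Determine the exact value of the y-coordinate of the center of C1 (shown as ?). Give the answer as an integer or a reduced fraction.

1. [C1‖L1]  y_C1² − (73/6)y_C1 + 215/6 = 0  ⇒  y_C1 = 5 or 43/6
2. [C1‖L2]  y_C1² − (25/2)y_C1 + 75/2 = 0  ⇒  y_C1 = 5 or 15/2

5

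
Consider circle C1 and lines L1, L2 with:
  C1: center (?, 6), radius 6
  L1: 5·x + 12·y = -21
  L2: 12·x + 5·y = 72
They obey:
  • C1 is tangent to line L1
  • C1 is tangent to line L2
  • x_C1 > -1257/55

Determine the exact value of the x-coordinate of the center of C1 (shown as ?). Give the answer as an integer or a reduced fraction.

1. [C1‖L1]  x_C1² + (186/5)x_C1 + 513/5 = 0  ⇒  x_C1 = -171/5 or -3
2. [C1‖L2]  x_C1² − 7x_C1 − 30 = 0  ⇒  x_C1 = -3 or 10

-3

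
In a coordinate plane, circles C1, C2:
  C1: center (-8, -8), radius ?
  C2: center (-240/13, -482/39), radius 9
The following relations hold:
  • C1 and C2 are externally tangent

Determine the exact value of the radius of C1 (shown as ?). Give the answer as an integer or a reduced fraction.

1. [ext C1·C2]  r_C1² + 18r_C1 − 427/9 = 0  ⇒  r_C1 = 7/3 (r>0 drops 1)

7/3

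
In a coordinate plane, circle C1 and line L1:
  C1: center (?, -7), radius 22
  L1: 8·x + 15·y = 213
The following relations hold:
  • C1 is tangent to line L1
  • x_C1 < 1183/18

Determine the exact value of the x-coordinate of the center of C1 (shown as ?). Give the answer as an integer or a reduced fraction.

-7

1. [C1‖L1]  x_C1² − (159/2)x_C1 − 1211/2 = 0  ⇒  x_C1 = -7 or 173/2
2. given x_C1 < 1183/18: keep -7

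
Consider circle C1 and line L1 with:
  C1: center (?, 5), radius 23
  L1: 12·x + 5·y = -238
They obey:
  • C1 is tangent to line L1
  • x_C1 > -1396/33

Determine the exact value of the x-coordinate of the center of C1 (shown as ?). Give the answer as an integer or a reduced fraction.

3

1. [C1‖L1]  x_C1² + (263/6)x_C1 − 281/2 = 0  ⇒  x_C1 = -281/6 or 3
2. given x_C1 > -1396/33: keep 3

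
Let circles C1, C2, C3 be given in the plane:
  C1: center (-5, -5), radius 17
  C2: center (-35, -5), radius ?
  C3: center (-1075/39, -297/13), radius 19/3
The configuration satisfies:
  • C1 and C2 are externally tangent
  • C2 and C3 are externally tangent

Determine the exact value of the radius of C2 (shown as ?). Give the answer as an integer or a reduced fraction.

1. [ext C1·C2]  r_C2² + 34r_C2 − 611 = 0  ⇒  r_C2 = 13 (r>0 drops 1)
2. [ext C2·C3]  r_C2² + (38/3)r_C2 − 1001/3 = 0  ⇒  r_C2 = 13 (r>0 drops 1)

13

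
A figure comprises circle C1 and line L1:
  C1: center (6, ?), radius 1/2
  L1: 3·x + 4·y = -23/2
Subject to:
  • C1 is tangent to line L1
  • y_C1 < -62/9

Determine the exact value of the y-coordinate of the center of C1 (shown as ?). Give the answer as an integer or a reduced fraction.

-8

1. [C1‖L1]  y_C1² + (59/4)y_C1 + 54 = 0  ⇒  y_C1 = -8 or -27/4
2. given y_C1 < -62/9: keep -8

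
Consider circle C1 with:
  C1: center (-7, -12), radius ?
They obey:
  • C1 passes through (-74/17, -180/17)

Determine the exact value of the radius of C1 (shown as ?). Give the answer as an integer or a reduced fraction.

1. [C1∋P]  r_C1² − 9 = 0  ⇒  r_C1 = 3 (r>0 drops 1)

3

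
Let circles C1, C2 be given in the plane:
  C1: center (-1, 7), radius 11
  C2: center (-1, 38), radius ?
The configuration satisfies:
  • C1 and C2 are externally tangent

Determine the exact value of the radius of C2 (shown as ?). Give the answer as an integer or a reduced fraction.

20

1. [ext C1·C2]  r_C2² + 22r_C2 − 840 = 0  ⇒  r_C2 = 20 (r>0 drops 1)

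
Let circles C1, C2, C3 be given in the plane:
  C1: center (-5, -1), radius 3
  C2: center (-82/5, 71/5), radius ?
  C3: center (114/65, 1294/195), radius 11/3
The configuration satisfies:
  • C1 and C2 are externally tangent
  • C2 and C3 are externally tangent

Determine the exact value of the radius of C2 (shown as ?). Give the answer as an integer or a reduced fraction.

1. [ext C1·C2]  r_C2² + 6r_C2 − 352 = 0  ⇒  r_C2 = 16 (r>0 drops 1)
2. [ext C2·C3]  r_C2² + (22/3)r_C2 − 1120/3 = 0  ⇒  r_C2 = 16 (r>0 drops 1)

16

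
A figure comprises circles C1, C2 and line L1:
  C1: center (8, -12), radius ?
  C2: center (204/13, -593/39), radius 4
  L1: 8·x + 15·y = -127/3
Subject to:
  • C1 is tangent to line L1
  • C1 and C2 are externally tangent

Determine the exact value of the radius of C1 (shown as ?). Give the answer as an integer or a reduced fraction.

13/3

1. [C1‖L1]  r_C1² − 169/9 = 0  ⇒  r_C1 = 13/3 (r>0 drops 1)
2. [ext C1·C2]  r_C1² + 8r_C1 − 481/9 = 0  ⇒  r_C1 = 13/3 (r>0 drops 1)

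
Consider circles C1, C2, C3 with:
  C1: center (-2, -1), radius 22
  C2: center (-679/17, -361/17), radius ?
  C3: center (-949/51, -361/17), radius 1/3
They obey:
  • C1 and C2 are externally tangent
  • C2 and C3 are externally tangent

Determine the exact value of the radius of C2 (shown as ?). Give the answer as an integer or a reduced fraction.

21

1. [ext C1·C2]  r_C2² + 44r_C2 − 1365 = 0  ⇒  r_C2 = 21 (r>0 drops 1)
2. [ext C2·C3]  r_C2² + (2/3)r_C2 − 455 = 0  ⇒  r_C2 = 21 (r>0 drops 1)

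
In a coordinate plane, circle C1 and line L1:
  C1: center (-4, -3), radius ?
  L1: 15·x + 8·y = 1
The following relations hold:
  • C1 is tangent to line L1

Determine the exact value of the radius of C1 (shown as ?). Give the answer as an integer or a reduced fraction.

5

1. [C1‖L1]  r_C1² − 25 = 0  ⇒  r_C1 = 5 (r>0 drops 1)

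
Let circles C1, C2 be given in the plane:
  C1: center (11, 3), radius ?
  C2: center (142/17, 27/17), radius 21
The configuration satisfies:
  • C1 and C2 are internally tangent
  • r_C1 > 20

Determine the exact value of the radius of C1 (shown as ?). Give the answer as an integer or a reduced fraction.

24

1. [int C1,C2]  r_C1² − 42r_C1 + 432 = 0  ⇒  r_C1 = 18 or 24
2. given r_C1 > 20: keep 24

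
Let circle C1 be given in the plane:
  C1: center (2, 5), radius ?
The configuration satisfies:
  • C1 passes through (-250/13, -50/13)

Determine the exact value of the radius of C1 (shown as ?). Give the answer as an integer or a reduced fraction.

23

1. [C1∋P]  r_C1² − 529 = 0  ⇒  r_C1 = 23 (r>0 drops 1)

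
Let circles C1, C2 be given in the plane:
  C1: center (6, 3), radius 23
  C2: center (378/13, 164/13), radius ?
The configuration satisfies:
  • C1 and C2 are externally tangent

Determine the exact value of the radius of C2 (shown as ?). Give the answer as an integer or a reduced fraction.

1. [ext C1·C2]  r_C2² + 46r_C2 − 96 = 0  ⇒  r_C2 = 2 (r>0 drops 1)

2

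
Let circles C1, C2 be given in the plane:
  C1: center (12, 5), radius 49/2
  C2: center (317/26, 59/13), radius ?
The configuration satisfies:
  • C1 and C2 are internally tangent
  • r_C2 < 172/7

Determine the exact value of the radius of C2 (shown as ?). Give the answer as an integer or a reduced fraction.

1. [int C1,C2]  r_C2² − 49r_C2 + 600 = 0  ⇒  r_C2 = 24 or 25
2. given r_C2 < 172/7: keep 24

24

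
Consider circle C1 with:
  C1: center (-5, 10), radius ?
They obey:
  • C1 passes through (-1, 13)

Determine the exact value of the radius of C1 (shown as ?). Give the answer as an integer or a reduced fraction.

1. [C1∋P]  r_C1² − 25 = 0  ⇒  r_C1 = 5 (r>0 drops 1)

5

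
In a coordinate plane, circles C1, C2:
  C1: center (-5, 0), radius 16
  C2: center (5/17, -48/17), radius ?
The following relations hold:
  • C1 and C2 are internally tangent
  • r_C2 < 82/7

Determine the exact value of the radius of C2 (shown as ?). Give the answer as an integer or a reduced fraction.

1. [int C1,C2]  r_C2² − 32r_C2 + 220 = 0  ⇒  r_C2 = 10 or 22
2. given r_C2 < 82/7: keep 10

10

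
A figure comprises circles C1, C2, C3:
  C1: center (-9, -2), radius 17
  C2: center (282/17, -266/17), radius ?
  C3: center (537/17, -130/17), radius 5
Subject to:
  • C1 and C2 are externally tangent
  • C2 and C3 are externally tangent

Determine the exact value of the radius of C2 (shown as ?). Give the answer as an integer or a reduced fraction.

1. [ext C1·C2]  r_C2² + 34r_C2 − 552 = 0  ⇒  r_C2 = 12 (r>0 drops 1)
2. [ext C2·C3]  r_C2² + 10r_C2 − 264 = 0  ⇒  r_C2 = 12 (r>0 drops 1)

12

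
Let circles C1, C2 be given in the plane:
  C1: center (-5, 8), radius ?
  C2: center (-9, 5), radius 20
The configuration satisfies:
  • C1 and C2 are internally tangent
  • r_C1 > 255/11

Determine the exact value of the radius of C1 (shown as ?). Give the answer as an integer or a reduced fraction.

25

1. [int C1,C2]  r_C1² − 40r_C1 + 375 = 0  ⇒  r_C1 = 15 or 25
2. given r_C1 > 255/11: keep 25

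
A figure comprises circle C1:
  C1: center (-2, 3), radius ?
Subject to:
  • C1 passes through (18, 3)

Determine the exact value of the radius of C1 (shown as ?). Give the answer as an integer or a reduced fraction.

20

1. [C1∋P]  r_C1² − 400 = 0  ⇒  r_C1 = 20 (r>0 drops 1)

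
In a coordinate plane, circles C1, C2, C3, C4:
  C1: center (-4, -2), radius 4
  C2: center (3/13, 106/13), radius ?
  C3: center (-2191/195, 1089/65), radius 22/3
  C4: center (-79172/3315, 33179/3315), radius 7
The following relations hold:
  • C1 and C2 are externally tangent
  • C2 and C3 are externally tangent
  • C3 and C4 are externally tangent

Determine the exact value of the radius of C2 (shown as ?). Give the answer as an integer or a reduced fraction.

7

1. [ext C1·C2]  r_C2² + 8r_C2 − 105 = 0  ⇒  r_C2 = 7 (r>0 drops 1)
2. [ext C2·C3]  r_C2² + (44/3)r_C2 − 455/3 = 0  ⇒  r_C2 = 7 (r>0 drops 1)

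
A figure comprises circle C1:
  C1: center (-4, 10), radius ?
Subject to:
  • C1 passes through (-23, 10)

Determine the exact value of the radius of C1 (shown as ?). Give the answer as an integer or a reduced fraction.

19

1. [C1∋P]  r_C1² − 361 = 0  ⇒  r_C1 = 19 (r>0 drops 1)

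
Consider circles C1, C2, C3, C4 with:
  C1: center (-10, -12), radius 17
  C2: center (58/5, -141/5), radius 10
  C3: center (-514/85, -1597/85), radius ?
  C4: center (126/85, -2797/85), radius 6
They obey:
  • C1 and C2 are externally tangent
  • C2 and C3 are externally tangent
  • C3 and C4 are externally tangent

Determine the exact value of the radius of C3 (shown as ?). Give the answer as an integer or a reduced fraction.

10

1. [ext C2·C3]  r_C3² + 20r_C3 − 300 = 0  ⇒  r_C3 = 10 (r>0 drops 1)
2. [ext C3·C4]  r_C3² + 12r_C3 − 220 = 0  ⇒  r_C3 = 10 (r>0 drops 1)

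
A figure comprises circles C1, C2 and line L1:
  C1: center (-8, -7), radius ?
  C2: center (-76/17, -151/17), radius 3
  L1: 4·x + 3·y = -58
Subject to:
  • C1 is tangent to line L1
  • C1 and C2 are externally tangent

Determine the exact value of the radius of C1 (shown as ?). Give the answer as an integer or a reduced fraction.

1

1. [C1‖L1]  r_C1² − 1 = 0  ⇒  r_C1 = 1 (r>0 drops 1)
2. [ext C1·C2]  r_C1² + 6r_C1 − 7 = 0  ⇒  r_C1 = 1 (r>0 drops 1)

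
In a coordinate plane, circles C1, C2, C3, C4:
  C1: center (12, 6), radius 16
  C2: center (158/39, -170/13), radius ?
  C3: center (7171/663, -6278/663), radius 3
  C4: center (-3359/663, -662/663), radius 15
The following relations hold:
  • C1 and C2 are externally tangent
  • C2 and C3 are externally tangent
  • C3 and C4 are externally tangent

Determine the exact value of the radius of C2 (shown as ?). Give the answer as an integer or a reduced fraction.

14/3

1. [ext C1·C2]  r_C2² + 32r_C2 − 1540/9 = 0  ⇒  r_C2 = 14/3 (r>0 drops 1)
2. [ext C2·C3]  r_C2² + 6r_C2 − 448/9 = 0  ⇒  r_C2 = 14/3 (r>0 drops 1)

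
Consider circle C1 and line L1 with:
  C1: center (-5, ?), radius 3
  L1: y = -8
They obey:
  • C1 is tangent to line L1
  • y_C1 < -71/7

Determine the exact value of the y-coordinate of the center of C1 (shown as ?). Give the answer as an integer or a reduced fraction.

-11

1. [C1‖L1]  y_C1² + 16y_C1 + 55 = 0  ⇒  y_C1 = -11 or -5
2. given y_C1 < -71/7: keep -11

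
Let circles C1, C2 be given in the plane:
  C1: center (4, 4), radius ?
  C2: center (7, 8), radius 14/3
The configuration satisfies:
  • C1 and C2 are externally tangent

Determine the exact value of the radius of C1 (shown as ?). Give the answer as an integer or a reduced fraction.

1. [ext C1·C2]  r_C1² + (28/3)r_C1 − 29/9 = 0  ⇒  r_C1 = 1/3 (r>0 drops 1)

1/3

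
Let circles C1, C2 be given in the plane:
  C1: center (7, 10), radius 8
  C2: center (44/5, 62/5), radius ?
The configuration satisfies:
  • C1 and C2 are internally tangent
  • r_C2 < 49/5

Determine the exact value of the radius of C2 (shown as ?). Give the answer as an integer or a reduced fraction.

1. [int C1,C2]  r_C2² − 16r_C2 + 55 = 0  ⇒  r_C2 = 5 or 11
2. given r_C2 < 49/5: keep 5

5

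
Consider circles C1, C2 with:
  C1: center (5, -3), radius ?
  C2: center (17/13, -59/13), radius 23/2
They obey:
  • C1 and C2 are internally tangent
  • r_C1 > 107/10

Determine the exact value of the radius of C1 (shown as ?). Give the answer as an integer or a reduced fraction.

1. [int C1,C2]  r_C1² − 23r_C1 + 465/4 = 0  ⇒  r_C1 = 15/2 or 31/2
2. given r_C1 > 107/10: keep 31/2

31/2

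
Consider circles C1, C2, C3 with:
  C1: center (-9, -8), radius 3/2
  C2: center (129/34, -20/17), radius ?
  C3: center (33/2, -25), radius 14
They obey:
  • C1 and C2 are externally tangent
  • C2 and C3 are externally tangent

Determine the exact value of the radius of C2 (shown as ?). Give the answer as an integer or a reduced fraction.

13

1. [ext C1·C2]  r_C2² + 3r_C2 − 208 = 0  ⇒  r_C2 = 13 (r>0 drops 1)
2. [ext C2·C3]  r_C2² + 28r_C2 − 533 = 0  ⇒  r_C2 = 13 (r>0 drops 1)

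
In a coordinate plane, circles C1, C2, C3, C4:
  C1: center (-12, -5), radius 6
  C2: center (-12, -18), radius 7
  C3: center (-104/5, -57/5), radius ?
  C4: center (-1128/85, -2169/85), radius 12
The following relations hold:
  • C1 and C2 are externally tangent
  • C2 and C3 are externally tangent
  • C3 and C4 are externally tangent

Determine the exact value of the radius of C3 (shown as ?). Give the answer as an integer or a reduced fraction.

1. [ext C2·C3]  r_C3² + 14r_C3 − 72 = 0  ⇒  r_C3 = 4 (r>0 drops 1)
2. [ext C3·C4]  r_C3² + 24r_C3 − 112 = 0  ⇒  r_C3 = 4 (r>0 drops 1)

4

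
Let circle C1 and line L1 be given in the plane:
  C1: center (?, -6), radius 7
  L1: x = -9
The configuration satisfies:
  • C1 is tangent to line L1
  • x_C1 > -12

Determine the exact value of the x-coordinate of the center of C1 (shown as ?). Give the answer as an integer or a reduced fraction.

1. [C1‖L1]  x_C1² + 18x_C1 + 32 = 0  ⇒  x_C1 = -16 or -2
2. given x_C1 > -12: keep -2

-2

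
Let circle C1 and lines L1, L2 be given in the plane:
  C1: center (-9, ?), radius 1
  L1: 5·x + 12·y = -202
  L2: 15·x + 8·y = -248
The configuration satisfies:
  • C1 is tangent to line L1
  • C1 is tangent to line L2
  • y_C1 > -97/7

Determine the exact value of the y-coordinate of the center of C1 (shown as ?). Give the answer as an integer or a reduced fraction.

1. [C1‖L1]  y_C1² + (157/6)y_C1 + 170 = 0  ⇒  y_C1 = -85/6 or -12
2. [C1‖L2]  y_C1² + (113/4)y_C1 + 195 = 0  ⇒  y_C1 = -65/4 or -12

-12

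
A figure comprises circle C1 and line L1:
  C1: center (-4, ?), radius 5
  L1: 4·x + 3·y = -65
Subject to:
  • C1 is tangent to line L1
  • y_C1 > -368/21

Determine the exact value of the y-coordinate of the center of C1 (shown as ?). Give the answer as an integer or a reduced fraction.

1. [C1‖L1]  y_C1² + (98/3)y_C1 + 592/3 = 0  ⇒  y_C1 = -74/3 or -8
2. given y_C1 > -368/21: keep -8

-8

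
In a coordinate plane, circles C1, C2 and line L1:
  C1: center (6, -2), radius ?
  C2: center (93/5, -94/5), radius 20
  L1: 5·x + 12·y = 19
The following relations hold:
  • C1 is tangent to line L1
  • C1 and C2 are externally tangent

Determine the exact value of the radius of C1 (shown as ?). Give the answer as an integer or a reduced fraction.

1

1. [C1‖L1]  r_C1² − 1 = 0  ⇒  r_C1 = 1 (r>0 drops 1)
2. [ext C1·C2]  r_C1² + 40r_C1 − 41 = 0  ⇒  r_C1 = 1 (r>0 drops 1)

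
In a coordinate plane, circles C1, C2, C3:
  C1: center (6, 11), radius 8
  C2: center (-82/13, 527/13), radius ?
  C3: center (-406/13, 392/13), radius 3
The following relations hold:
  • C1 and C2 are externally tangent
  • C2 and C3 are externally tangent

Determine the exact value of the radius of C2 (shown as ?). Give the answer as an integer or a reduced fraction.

24

1. [ext C1·C2]  r_C2² + 16r_C2 − 960 = 0  ⇒  r_C2 = 24 (r>0 drops 1)
2. [ext C2·C3]  r_C2² + 6r_C2 − 720 = 0  ⇒  r_C2 = 24 (r>0 drops 1)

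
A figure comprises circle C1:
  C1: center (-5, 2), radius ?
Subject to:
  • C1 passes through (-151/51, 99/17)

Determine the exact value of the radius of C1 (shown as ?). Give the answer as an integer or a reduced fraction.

13/3

1. [C1∋P]  r_C1² − 169/9 = 0  ⇒  r_C1 = 13/3 (r>0 drops 1)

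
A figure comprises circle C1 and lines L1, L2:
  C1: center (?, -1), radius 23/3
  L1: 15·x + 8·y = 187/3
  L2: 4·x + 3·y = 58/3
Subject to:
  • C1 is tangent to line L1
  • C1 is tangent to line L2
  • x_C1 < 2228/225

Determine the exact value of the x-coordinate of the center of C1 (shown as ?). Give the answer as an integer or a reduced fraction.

-4

1. [C1‖L1]  x_C1² − (422/45)x_C1 − 2408/45 = 0  ⇒  x_C1 = -4 or 602/45
2. [C1‖L2]  x_C1² − (67/6)x_C1 − 182/3 = 0  ⇒  x_C1 = -4 or 91/6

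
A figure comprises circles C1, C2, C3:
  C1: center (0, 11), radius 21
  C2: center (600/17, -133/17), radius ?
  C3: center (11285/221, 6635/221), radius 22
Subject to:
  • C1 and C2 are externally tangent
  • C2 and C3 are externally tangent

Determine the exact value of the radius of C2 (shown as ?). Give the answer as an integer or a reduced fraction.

1. [ext C1·C2]  r_C2² + 42r_C2 − 1159 = 0  ⇒  r_C2 = 19 (r>0 drops 1)
2. [ext C2·C3]  r_C2² + 44r_C2 − 1197 = 0  ⇒  r_C2 = 19 (r>0 drops 1)

19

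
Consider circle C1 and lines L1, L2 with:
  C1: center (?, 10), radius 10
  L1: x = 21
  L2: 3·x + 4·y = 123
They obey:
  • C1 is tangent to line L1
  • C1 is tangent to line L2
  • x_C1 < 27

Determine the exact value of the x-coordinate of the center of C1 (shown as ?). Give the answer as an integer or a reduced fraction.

1. [C1‖L1]  x_C1² − 42x_C1 + 341 = 0  ⇒  x_C1 = 11 or 31
2. [C1‖L2]  x_C1² − (166/3)x_C1 + 1463/3 = 0  ⇒  x_C1 = 11 or 133/3

11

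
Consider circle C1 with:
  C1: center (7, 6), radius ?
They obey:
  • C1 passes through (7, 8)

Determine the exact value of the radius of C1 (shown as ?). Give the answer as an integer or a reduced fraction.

1. [C1∋P]  r_C1² − 4 = 0  ⇒  r_C1 = 2 (r>0 drops 1)

2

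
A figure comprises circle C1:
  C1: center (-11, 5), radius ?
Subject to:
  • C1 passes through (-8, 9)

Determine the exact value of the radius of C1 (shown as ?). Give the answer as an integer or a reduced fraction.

5

1. [C1∋P]  r_C1² − 25 = 0  ⇒  r_C1 = 5 (r>0 drops 1)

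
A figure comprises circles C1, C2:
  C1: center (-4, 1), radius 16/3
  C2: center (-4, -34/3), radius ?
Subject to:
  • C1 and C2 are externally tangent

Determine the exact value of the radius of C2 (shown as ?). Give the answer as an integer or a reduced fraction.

1. [ext C1·C2]  r_C2² + (32/3)r_C2 − 371/3 = 0  ⇒  r_C2 = 7 (r>0 drops 1)

7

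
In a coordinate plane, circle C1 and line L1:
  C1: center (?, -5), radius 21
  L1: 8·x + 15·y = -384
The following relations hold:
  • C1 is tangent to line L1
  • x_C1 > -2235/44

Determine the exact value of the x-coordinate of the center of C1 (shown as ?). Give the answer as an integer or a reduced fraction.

1. [C1‖L1]  x_C1² + (309/4)x_C1 − 999/2 = 0  ⇒  x_C1 = -333/4 or 6
2. given x_C1 > -2235/44: keep 6

6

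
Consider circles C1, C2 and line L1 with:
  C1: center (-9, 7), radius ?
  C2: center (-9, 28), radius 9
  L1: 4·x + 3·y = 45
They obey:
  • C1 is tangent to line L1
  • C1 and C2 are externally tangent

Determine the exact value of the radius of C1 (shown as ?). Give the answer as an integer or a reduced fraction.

1. [C1‖L1]  r_C1² − 144 = 0  ⇒  r_C1 = 12 (r>0 drops 1)
2. [ext C1·C2]  r_C1² + 18r_C1 − 360 = 0  ⇒  r_C1 = 12 (r>0 drops 1)

12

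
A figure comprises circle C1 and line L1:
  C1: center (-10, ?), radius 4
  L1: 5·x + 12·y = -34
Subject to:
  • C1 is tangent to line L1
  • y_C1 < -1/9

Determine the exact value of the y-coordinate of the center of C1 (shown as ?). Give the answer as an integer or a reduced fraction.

1. [C1‖L1]  y_C1² − (8/3)y_C1 − 17 = 0  ⇒  y_C1 = -3 or 17/3
2. given y_C1 < -1/9: keep -3

-3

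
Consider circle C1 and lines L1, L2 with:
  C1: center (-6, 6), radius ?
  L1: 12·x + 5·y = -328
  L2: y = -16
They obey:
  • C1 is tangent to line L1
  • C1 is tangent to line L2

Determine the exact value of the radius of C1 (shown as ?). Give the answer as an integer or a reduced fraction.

22

1. [C1‖L1]  r_C1² − 484 = 0  ⇒  r_C1 = 22 (r>0 drops 1)
2. [C1‖L2]  r_C1² − 484 = 0  ⇒  r_C1 = 22 (r>0 drops 1)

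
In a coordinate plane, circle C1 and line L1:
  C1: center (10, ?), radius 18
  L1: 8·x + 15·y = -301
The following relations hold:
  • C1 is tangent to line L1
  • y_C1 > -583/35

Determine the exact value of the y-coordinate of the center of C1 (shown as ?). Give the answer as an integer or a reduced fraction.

-5

1. [C1‖L1]  y_C1² + (254/5)y_C1 + 229 = 0  ⇒  y_C1 = -229/5 or -5
2. given y_C1 > -583/35: keep -5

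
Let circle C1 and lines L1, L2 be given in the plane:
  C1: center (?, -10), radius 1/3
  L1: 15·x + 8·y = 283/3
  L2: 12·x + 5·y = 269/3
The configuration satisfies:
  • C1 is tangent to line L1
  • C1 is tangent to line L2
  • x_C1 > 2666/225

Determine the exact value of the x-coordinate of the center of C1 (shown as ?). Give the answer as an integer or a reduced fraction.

1. [C1‖L1]  x_C1² − (1046/45)x_C1 + 2024/15 = 0  ⇒  x_C1 = 506/45 or 12
2. [C1‖L2]  x_C1² − (419/18)x_C1 + 406/3 = 0  ⇒  x_C1 = 203/18 or 12

12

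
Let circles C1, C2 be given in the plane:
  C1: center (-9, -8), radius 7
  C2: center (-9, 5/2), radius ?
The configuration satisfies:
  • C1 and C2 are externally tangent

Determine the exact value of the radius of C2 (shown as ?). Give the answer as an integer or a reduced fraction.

1. [ext C1·C2]  r_C2² + 14r_C2 − 245/4 = 0  ⇒  r_C2 = 7/2 (r>0 drops 1)

7/2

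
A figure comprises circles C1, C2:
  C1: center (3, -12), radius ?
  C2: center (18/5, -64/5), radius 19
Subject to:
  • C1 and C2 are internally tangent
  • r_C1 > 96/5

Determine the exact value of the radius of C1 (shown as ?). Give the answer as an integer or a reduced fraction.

1. [int C1,C2]  r_C1² − 38r_C1 + 360 = 0  ⇒  r_C1 = 18 or 20
2. given r_C1 > 96/5: keep 20

20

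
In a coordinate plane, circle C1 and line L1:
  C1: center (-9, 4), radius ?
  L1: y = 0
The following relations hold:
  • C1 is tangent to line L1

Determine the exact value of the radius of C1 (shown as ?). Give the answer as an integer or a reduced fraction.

4

1. [C1‖L1]  r_C1² − 16 = 0  ⇒  r_C1 = 4 (r>0 drops 1)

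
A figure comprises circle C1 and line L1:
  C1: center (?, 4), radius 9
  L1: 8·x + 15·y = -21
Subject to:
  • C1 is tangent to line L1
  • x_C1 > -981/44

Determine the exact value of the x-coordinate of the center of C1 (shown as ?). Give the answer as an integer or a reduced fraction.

1. [C1‖L1]  x_C1² + (81/4)x_C1 − 1053/4 = 0  ⇒  x_C1 = -117/4 or 9
2. given x_C1 > -981/44: keep 9

9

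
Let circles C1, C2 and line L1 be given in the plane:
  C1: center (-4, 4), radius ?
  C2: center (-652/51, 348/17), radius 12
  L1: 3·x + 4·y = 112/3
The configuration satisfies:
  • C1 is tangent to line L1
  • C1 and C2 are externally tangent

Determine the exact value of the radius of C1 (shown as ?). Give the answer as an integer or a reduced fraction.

20/3

1. [C1‖L1]  r_C1² − 400/9 = 0  ⇒  r_C1 = 20/3 (r>0 drops 1)
2. [ext C1·C2]  r_C1² + 24r_C1 − 1840/9 = 0  ⇒  r_C1 = 20/3 (r>0 drops 1)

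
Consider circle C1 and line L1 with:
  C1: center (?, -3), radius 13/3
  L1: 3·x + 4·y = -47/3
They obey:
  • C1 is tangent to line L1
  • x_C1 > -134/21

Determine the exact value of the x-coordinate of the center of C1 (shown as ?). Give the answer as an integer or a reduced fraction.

6

1. [C1‖L1]  x_C1² + (22/9)x_C1 − 152/3 = 0  ⇒  x_C1 = -76/9 or 6
2. given x_C1 > -134/21: keep 6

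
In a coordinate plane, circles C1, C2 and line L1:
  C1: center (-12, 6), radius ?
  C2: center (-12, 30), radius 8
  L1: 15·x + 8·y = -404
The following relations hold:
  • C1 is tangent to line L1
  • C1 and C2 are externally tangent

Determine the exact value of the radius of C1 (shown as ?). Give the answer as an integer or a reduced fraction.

16

1. [C1‖L1]  r_C1² − 256 = 0  ⇒  r_C1 = 16 (r>0 drops 1)
2. [ext C1·C2]  r_C1² + 16r_C1 − 512 = 0  ⇒  r_C1 = 16 (r>0 drops 1)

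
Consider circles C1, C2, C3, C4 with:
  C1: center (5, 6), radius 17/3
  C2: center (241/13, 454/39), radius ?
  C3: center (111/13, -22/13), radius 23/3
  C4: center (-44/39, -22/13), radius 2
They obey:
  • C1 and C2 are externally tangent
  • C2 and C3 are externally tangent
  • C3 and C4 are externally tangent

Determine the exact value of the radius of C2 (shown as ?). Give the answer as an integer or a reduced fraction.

9

1. [ext C1·C2]  r_C2² + (34/3)r_C2 − 183 = 0  ⇒  r_C2 = 9 (r>0 drops 1)
2. [ext C2·C3]  r_C2² + (46/3)r_C2 − 219 = 0  ⇒  r_C2 = 9 (r>0 drops 1)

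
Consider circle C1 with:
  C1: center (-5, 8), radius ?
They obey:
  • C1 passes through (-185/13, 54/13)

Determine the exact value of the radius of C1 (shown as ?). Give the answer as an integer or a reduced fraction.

1. [C1∋P]  r_C1² − 100 = 0  ⇒  r_C1 = 10 (r>0 drops 1)

10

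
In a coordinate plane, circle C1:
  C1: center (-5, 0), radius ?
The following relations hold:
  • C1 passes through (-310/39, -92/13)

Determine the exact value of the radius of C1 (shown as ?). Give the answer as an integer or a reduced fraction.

1. [C1∋P]  r_C1² − 529/9 = 0  ⇒  r_C1 = 23/3 (r>0 drops 1)

23/3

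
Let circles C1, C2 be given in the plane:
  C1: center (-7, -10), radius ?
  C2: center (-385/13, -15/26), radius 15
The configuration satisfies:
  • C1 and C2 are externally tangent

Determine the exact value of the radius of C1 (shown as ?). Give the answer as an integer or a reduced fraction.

19/2

1. [ext C1·C2]  r_C1² + 30r_C1 − 1501/4 = 0  ⇒  r_C1 = 19/2 (r>0 drops 1)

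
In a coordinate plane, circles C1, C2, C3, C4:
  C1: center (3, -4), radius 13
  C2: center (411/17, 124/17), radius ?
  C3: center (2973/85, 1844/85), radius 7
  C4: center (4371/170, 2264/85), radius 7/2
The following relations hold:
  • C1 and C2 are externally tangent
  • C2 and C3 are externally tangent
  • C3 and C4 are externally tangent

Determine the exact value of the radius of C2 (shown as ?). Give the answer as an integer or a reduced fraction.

1. [ext C1·C2]  r_C2² + 26r_C2 − 407 = 0  ⇒  r_C2 = 11 (r>0 drops 1)
2. [ext C2·C3]  r_C2² + 14r_C2 − 275 = 0  ⇒  r_C2 = 11 (r>0 drops 1)

11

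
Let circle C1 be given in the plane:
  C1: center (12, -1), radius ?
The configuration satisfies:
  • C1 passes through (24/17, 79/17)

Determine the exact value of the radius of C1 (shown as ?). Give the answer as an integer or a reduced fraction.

12

1. [C1∋P]  r_C1² − 144 = 0  ⇒  r_C1 = 12 (r>0 drops 1)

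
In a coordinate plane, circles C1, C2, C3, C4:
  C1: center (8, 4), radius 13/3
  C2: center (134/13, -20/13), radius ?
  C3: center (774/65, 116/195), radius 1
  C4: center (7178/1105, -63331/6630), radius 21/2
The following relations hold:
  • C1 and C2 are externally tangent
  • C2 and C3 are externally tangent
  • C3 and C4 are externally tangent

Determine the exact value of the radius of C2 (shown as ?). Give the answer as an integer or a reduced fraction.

1. [ext C1·C2]  r_C2² + (26/3)r_C2 − 155/9 = 0  ⇒  r_C2 = 5/3 (r>0 drops 1)
2. [ext C2·C3]  r_C2² + 2r_C2 − 55/9 = 0  ⇒  r_C2 = 5/3 (r>0 drops 1)

5/3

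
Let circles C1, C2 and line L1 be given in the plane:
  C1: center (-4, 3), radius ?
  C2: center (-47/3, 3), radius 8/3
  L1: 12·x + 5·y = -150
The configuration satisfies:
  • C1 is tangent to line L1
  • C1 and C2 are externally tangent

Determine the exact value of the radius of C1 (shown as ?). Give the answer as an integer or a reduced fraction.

9

1. [C1‖L1]  r_C1² − 81 = 0  ⇒  r_C1 = 9 (r>0 drops 1)
2. [ext C1·C2]  r_C1² + (16/3)r_C1 − 129 = 0  ⇒  r_C1 = 9 (r>0 drops 1)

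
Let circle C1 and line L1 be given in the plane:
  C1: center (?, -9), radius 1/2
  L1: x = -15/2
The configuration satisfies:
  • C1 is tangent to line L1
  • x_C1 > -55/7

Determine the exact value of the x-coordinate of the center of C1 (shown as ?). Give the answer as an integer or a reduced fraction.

1. [C1‖L1]  x_C1² + 15x_C1 + 56 = 0  ⇒  x_C1 = -8 or -7
2. given x_C1 > -55/7: keep -7

-7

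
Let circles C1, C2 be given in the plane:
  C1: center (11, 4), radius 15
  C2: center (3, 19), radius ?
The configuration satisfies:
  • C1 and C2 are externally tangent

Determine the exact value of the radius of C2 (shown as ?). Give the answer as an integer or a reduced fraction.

1. [ext C1·C2]  r_C2² + 30r_C2 − 64 = 0  ⇒  r_C2 = 2 (r>0 drops 1)

2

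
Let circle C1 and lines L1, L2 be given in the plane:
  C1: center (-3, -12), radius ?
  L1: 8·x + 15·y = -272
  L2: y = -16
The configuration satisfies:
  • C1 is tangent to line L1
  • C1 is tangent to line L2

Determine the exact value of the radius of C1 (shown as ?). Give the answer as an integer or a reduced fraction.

4

1. [C1‖L1]  r_C1² − 16 = 0  ⇒  r_C1 = 4 (r>0 drops 1)
2. [C1‖L2]  r_C1² − 16 = 0  ⇒  r_C1 = 4 (r>0 drops 1)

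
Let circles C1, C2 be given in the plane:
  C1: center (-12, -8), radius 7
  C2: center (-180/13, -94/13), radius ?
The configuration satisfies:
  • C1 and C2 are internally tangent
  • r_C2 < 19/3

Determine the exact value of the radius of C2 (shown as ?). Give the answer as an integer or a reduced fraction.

1. [int C1,C2]  r_C2² − 14r_C2 + 45 = 0  ⇒  r_C2 = 5 or 9
2. given r_C2 < 19/3: keep 5

5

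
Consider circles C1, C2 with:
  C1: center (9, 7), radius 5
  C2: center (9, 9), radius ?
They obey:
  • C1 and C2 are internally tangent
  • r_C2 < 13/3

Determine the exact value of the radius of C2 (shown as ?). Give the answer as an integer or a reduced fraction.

1. [int C1,C2]  r_C2² − 10r_C2 + 21 = 0  ⇒  r_C2 = 3 or 7
2. given r_C2 < 13/3: keep 3

3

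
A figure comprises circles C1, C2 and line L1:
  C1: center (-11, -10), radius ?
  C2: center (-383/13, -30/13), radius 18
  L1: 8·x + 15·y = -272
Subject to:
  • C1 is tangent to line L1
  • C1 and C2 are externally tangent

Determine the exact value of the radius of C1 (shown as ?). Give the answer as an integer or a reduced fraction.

2

1. [C1‖L1]  r_C1² − 4 = 0  ⇒  r_C1 = 2 (r>0 drops 1)
2. [ext C1·C2]  r_C1² + 36r_C1 − 76 = 0  ⇒  r_C1 = 2 (r>0 drops 1)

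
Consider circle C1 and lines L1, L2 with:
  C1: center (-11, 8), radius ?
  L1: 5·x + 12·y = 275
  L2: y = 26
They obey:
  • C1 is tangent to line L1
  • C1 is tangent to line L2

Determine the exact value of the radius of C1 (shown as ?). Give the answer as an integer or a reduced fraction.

1. [C1‖L1]  r_C1² − 324 = 0  ⇒  r_C1 = 18 (r>0 drops 1)
2. [C1‖L2]  r_C1² − 324 = 0  ⇒  r_C1 = 18 (r>0 drops 1)

18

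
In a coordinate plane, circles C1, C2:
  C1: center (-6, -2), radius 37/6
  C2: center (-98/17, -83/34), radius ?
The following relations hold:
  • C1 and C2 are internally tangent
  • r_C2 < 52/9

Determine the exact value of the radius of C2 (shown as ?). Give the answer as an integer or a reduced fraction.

17/3

1. [int C1,C2]  r_C2² − (37/3)r_C2 + 340/9 = 0  ⇒  r_C2 = 17/3 or 20/3
2. given r_C2 < 52/9: keep 17/3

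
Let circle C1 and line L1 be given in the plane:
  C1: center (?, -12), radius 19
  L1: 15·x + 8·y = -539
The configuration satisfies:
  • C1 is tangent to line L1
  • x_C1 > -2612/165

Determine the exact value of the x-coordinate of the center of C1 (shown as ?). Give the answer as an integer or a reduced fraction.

1. [C1‖L1]  x_C1² + (886/15)x_C1 + 6128/15 = 0  ⇒  x_C1 = -766/15 or -8
2. given x_C1 > -2612/165: keep -8

-8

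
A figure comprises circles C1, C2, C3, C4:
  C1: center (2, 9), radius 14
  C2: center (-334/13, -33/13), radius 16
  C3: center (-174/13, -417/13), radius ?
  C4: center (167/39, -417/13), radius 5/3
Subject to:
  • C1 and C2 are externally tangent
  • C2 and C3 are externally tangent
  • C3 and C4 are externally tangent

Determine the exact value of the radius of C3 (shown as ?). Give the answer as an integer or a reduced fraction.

16

1. [ext C2·C3]  r_C3² + 32r_C3 − 768 = 0  ⇒  r_C3 = 16 (r>0 drops 1)
2. [ext C3·C4]  r_C3² + (10/3)r_C3 − 928/3 = 0  ⇒  r_C3 = 16 (r>0 drops 1)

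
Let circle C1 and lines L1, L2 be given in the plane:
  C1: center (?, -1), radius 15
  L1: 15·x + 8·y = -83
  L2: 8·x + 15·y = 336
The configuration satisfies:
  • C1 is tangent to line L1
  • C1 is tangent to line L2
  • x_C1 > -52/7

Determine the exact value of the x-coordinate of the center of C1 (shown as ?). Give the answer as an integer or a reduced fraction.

1. [C1‖L1]  x_C1² + 10x_C1 − 264 = 0  ⇒  x_C1 = -22 or 12
2. [C1‖L2]  x_C1² − (351/4)x_C1 + 909 = 0  ⇒  x_C1 = 12 or 303/4

12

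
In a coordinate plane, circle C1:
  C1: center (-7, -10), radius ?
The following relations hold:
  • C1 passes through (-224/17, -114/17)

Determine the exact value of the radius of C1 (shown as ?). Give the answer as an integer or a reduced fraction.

1. [C1∋P]  r_C1² − 49 = 0  ⇒  r_C1 = 7 (r>0 drops 1)

7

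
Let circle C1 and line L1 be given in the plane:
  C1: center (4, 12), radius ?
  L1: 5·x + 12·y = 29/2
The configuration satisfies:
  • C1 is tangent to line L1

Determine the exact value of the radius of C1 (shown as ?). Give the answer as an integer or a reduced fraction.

1. [C1‖L1]  r_C1² − 529/4 = 0  ⇒  r_C1 = 23/2 (r>0 drops 1)

23/2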